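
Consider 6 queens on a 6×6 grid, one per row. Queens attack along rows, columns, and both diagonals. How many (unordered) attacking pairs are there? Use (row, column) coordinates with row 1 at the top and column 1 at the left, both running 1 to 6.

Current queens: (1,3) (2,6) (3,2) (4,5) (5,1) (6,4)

0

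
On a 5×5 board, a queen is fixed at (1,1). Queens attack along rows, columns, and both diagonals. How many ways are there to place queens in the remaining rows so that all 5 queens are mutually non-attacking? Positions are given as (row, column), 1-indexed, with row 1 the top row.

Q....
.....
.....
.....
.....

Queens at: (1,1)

2

Branch on row 2: col 3 → 1; col 4 → 1; col 5 → 0.
Sum: 1 + 1 + 0 = 2.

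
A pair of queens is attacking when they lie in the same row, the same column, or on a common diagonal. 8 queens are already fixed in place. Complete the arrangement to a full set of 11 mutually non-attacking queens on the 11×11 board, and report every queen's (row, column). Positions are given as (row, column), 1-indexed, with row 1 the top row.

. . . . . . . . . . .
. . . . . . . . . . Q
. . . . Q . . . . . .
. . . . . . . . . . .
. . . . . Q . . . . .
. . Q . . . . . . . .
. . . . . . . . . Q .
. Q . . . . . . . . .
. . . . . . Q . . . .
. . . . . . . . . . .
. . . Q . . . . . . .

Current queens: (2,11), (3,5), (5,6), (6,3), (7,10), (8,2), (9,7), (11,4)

(1,1) (2,11) (3,5) (4,8) (5,6) (6,3) (7,10) (8,2) (9,7) (10,9) (11,4)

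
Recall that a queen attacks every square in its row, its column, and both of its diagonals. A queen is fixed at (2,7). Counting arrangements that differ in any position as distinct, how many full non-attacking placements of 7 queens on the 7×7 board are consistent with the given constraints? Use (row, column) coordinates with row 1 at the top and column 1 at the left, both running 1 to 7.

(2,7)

7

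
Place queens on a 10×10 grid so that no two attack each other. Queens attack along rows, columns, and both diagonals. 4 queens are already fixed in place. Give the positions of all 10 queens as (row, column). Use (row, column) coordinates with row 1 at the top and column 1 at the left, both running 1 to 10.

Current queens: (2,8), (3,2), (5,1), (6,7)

Row 1: attacked by (2,8)→{7,8,9}; (3,2)→{2,4}; (5,1)→{1,5}; (6,7)→{2,7}. Safe: 3, 6, 10. Place at column 10.
Row 4: attacked by (1,10)→{7,10}; (2,8)→{6,8,10}; (3,2)→{1,2,3}; (5,1)→{1,2}; (6,7)→{5,7,9}. Safe: 4. Place at column 4.
Row 7: attacked by (1,10)→{4,10}; (2,8)→{3,8}; (3,2)→{2,6}; (4,4)→{1,4,7}; (5,1)→{1,3}; (6,7)→{6,7,8}. Safe: 5, 9. Place at column 9.
Row 8: attacked by (1,10)→{3,10}; (2,8)→{2,8}; (3,2)→{2,7}; (4,4)→{4,8}; (5,1)→{1,4}; (6,7)→{5,7,9}; (7,9)→{8,9,10}. Safe: 6. Place at column 6.
Row 9: attacked by (1,10)→{2,10}; (2,8)→{1,8}; (3,2)→{2,8}; (4,4)→{4,9}; (5,1)→{1,5}; (6,7)→{4,7,10}; (7,9)→{7,9}; (8,6)→{5,6,7}. Safe: 3. Place at column 3.
Row 10: attacked by (1,10)→{1,10}; (2,8)→{8}; (3,2)→{2,9}; (4,4)→{4,10}; (5,1)→{1,6}; (6,7)→{3,7}; (7,9)→{6,9}; (8,6)→{4,6,8}; (9,3)→{2,3,4}. Safe: 5. Place at column 5.
Columns [10, 8, 2, 4, 1, 7, 9, 6, 3, 5], r−c [-9, -6, 1, 0, 4, -1, -2, 2, 6, 5], r+c [11, 10, 5, 8, 6, 13, 16, 14, 12, 15] are all distinct, so no two queens attack.

(1,10) (2,8) (3,2) (4,4) (5,1) (6,7) (7,9) (8,6) (9,3) (10,5)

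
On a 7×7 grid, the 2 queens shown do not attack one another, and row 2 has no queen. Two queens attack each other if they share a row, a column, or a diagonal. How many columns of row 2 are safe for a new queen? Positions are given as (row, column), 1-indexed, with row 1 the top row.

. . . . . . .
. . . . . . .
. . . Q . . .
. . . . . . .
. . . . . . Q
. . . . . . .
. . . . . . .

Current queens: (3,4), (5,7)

(3,4) attacks row 2 at column 4 and diagonals 3, 5.
(5,7) attacks row 2 at column 7 and diagonals 4.
Attacked columns: {3, 4, 5, 7}. Safe: {1, 2, 6}.

3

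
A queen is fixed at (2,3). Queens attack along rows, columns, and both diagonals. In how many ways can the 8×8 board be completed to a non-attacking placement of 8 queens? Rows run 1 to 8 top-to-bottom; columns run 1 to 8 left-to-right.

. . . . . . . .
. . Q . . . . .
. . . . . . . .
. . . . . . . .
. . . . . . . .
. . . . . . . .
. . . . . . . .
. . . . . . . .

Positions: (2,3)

Branch on row 1: col 1 → 0; col 5 → 3; col 6 → 8; col 7 → 2; col 8 → 1.
Sum: 0 + 3 + 8 + 2 + 1 = 14.

14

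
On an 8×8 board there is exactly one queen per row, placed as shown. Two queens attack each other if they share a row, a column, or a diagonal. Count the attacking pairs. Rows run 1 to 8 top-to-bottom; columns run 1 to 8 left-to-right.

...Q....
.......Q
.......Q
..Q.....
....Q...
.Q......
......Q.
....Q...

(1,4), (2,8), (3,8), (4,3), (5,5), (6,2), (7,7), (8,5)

4

Same column: (2,8)–(3,8) (column 8); (5,5)–(8,5) (column 5).
Same diagonal: (2,8)–(5,5) (|2−5| = |8−5| = 3); (5,5)–(7,7) (|5−7| = |5−7| = 2).
Total attacking pairs: 4.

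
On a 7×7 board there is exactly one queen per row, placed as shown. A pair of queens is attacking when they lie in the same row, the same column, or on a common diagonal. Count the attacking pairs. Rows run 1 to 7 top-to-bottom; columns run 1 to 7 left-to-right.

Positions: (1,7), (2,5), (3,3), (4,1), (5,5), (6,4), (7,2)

3

Same column: (2,5)–(5,5) (column 5).
Same diagonal: (3,3)–(5,5) (|3−5| = |3−5| = 2); (5,5)–(6,4) (|5−6| = |5−4| = 1).
Total attacking pairs: 3.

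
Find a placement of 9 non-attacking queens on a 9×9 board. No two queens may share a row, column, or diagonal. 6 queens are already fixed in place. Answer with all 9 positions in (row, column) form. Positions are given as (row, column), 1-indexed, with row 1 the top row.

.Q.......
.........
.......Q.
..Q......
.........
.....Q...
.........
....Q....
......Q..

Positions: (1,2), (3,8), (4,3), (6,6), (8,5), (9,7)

(1,2) (2,4) (3,8) (4,3) (5,9) (6,6) (7,1) (8,5) (9,7)

Row 2: attacked by (1,2)→{1,2,3}; (3,8)→{7,8,9}; (4,3)→{1,3,5}; (6,6)→{2,6}; (8,5)→{5}; (9,7)→{7}. Safe: 4. Place at column 4.
Row 5: attacked by (1,2)→{2,6}; (2,4)→{1,4,7}; (3,8)→{6,8}; (4,3)→{2,3,4}; (6,6)→{5,6,7}; (8,5)→{2,5,8}; (9,7)→{3,7}. Safe: 9. Place at column 9.
Row 7: attacked by (1,2)→{2,8}; (2,4)→{4,9}; (3,8)→{4,8}; (4,3)→{3,6}; (5,9)→{7,9}; (6,6)→{5,6,7}; (8,5)→{4,5,6}; (9,7)→{5,7,9}. Safe: 1. Place at column 1.
Columns [2, 4, 8, 3, 9, 6, 1, 5, 7], r−c [-1, -2, -5, 1, -4, 0, 6, 3, 2], r+c [3, 6, 11, 7, 14, 12, 8, 13, 16] are all distinct, so no two queens attack.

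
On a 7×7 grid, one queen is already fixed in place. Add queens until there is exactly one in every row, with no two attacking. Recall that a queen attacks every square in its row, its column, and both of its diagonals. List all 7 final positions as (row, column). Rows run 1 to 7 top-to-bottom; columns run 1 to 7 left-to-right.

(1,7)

Row 2: attacked by (1,7)→{6,7}. Safe: 1, 2, 3, 4, 5. Place at column 5.
Row 3: attacked by (1,7)→{5,7}; (2,5)→{4,5,6}. Safe: 1, 2, 3. Place at column 3.
Row 4: attacked by (1,7)→{4,7}; (2,5)→{3,5,7}; (3,3)→{2,3,4}. Safe: 1, 6. Place at column 1.
Row 5: attacked by (1,7)→{3,7}; (2,5)→{2,5}; (3,3)→{1,3,5}; (4,1)→{1,2}. Safe: 4, 6. Place at column 6.
Row 6: attacked by (1,7)→{2,7}; (2,5)→{1,5}; (3,3)→{3,6}; (4,1)→{1,3}; (5,6)→{5,6,7}. Safe: 4. Place at column 4.
Row 7: attacked by (1,7)→{1,7}; (2,5)→{5}; (3,3)→{3,7}; (4,1)→{1,4}; (5,6)→{4,6}; (6,4)→{3,4,5}. Safe: 2. Place at column 2.
Columns [7, 5, 3, 1, 6, 4, 2], r−c [-6, -3, 0, 3, -1, 2, 5], r+c [8, 7, 6, 5, 11, 10, 9] are all distinct, so no two queens attack.

(1,7) (2,5) (3,3) (4,1) (5,6) (6,4) (7,2)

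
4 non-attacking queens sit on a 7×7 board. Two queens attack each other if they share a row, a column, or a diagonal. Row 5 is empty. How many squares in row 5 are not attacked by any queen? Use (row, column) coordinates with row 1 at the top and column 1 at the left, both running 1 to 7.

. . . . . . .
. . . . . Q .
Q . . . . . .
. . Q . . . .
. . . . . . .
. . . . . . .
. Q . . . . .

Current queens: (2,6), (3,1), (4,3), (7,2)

(2,6) attacks row 5 at column 6 and diagonals 3.
(3,1) attacks row 5 at column 1 and diagonals 3.
(4,3) attacks row 5 at column 3 and diagonals 2, 4.
(7,2) attacks row 5 at column 2 and diagonals 4.
Attacked columns: {1, 2, 3, 4, 6}. Safe: {5, 7}.

2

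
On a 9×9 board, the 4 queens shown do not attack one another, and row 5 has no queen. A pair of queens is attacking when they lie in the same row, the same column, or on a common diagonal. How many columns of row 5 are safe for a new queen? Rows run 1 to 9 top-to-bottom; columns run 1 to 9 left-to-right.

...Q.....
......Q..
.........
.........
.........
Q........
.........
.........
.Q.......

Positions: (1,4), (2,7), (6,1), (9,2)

3

(1,4) attacks row 5 at column 4 and diagonals 8.
(2,7) attacks row 5 at column 7 and diagonals 4.
(6,1) attacks row 5 at column 1 and diagonals 2.
(9,2) attacks row 5 at column 2 and diagonals 6.
Attacked columns: {1, 2, 4, 6, 7, 8}. Safe: {3, 5, 9}.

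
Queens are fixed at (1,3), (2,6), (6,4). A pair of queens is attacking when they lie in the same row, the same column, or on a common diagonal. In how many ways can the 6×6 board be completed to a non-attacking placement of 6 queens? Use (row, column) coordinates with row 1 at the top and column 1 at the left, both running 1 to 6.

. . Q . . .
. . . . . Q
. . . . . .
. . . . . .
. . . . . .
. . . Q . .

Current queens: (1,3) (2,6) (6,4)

Branch on row 3: col 2 → 1.
Sum: 1 = 1.

1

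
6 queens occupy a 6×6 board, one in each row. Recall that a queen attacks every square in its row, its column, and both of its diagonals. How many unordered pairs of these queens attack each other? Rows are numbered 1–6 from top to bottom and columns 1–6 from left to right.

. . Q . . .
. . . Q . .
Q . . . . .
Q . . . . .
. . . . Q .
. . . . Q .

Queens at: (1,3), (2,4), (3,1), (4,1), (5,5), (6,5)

4

Same column: (3,1)–(4,1) (column 1); (5,5)–(6,5) (column 5).
Same diagonal: (1,3)–(2,4) (|1−2| = |3−4| = 1); (1,3)–(3,1) (|1−3| = |3−1| = 2).
Total attacking pairs: 4.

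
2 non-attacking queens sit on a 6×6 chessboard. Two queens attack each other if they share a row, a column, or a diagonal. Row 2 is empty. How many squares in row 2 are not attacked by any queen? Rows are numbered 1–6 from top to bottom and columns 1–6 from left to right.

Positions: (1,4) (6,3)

3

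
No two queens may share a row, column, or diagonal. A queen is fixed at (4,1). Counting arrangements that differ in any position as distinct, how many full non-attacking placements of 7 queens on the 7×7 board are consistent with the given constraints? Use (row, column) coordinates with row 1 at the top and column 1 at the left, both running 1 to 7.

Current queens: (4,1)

6

Branch on row 1: col 2 → 2; col 3 → 1; col 5 → 0; col 6 → 2; col 7 → 1.
Sum: 2 + 1 + 0 + 2 + 1 = 6.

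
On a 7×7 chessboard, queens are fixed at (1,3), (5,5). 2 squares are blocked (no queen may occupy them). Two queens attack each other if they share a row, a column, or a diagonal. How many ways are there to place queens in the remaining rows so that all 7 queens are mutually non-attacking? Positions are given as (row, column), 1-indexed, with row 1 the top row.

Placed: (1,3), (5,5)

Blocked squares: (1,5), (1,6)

Branch on row 2: col 1 → 1; col 6 → 0; col 7 → 1.
Sum: 1 + 0 + 1 = 2.

2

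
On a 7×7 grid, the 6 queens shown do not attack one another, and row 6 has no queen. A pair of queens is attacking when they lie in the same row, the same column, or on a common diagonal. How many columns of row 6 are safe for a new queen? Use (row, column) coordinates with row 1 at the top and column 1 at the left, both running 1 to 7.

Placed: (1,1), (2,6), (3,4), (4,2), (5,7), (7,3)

(1,1) attacks row 6 at column 1 and diagonals 6.
(2,6) attacks row 6 at column 6 and diagonals 2.
(3,4) attacks row 6 at column 4 and diagonals 1, 7.
(4,2) attacks row 6 at column 2 and diagonals 4.
(5,7) attacks row 6 at column 7 and diagonals 6.
(7,3) attacks row 6 at column 3 and diagonals 2, 4.
Attacked columns: {1, 2, 3, 4, 6, 7}. Safe: {5}.

1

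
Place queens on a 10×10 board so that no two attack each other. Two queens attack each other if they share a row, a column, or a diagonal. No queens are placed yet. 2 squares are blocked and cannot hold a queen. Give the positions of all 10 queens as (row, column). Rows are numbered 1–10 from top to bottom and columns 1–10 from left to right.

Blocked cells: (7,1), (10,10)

(1,9) (2,5) (3,2) (4,4) (5,1) (6,10) (7,8) (8,6) (9,3) (10,7)

Row 1: Safe: 1, 2, 3, 4, 5, 6, 7, 8, 9, 10. Place at column 9.
Row 2: attacked by (1,9)→{8,9,10}. Safe: 1, 2, 3, 4, 5, 6, 7. Place at column 5.
Row 3: attacked by (1,9)→{7,9}; (2,5)→{4,5,6}. Safe: 1, 2, 3, 8, 10. Place at column 2.
Row 4: attacked by (1,9)→{6,9}; (2,5)→{3,5,7}; (3,2)→{1,2,3}. Safe: 4, 8, 10. Place at column 4.
Row 5: attacked by (1,9)→{5,9}; (2,5)→{2,5,8}; (3,2)→{2,4}; (4,4)→{3,4,5}. Safe: 1, 6, 7, 10. Place at column 1.
Row 6: attacked by (1,9)→{4,9}; (2,5)→{1,5,9}; (3,2)→{2,5}; (4,4)→{2,4,6}; (5,1)→{1,2}. Safe: 3, 7, 8, 10. Place at column 10.
Row 7: attacked by (1,9)→{3,9}; (2,5)→{5,10}; (3,2)→{2,6}; (4,4)→{1,4,7}; (5,1)→{1,3}; (6,10)→{9,10}. Blocked: 1. Safe: 8. Place at column 8.
Row 8: attacked by (1,9)→{2,9}; (2,5)→{5}; (3,2)→{2,7}; (4,4)→{4,8}; (5,1)→{1,4}; (6,10)→{8,10}; (7,8)→{7,8,9}. Safe: 3, 6. Place at column 6.
Row 9: attacked by (1,9)→{1,9}; (2,5)→{5}; (3,2)→{2,8}; (4,4)→{4,9}; (5,1)→{1,5}; (6,10)→{7,10}; (7,8)→{6,8,10}; (8,6)→{5,6,7}. Safe: 3. Place at column 3.
Row 10: attacked by (1,9)→{9}; (2,5)→{5}; (3,2)→{2,9}; (4,4)→{4,10}; (5,1)→{1,6}; (6,10)→{6,10}; (7,8)→{5,8}; (8,6)→{4,6,8}; (9,3)→{2,3,4}. Blocked: 10. Safe: 7. Place at column 7.
Columns [9, 5, 2, 4, 1, 10, 8, 6, 3, 7], r−c [-8, -3, 1, 0, 4, -4, -1, 2, 6, 3], r+c [10, 7, 5, 8, 6, 16, 15, 14, 12, 17] are all distinct, so no two queens attack.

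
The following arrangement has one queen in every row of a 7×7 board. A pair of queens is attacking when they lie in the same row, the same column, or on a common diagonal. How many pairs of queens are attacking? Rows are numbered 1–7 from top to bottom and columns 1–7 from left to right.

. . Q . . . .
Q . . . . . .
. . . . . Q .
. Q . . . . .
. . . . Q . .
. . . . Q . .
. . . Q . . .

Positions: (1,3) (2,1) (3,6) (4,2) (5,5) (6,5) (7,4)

3

Same column: (5,5)–(6,5) (column 5).
Same diagonal: (2,1)–(6,5) (|2−6| = |1−5| = 4); (6,5)–(7,4) (|6−7| = |5−4| = 1).
Total attacking pairs: 3.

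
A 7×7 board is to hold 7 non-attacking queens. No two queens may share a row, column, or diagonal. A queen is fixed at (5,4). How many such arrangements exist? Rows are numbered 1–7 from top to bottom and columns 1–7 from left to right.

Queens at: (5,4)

4

Branch on row 1: col 1 → 0; col 2 → 1; col 3 → 1; col 5 → 1; col 6 → 1; col 7 → 0.
Sum: 0 + 1 + 1 + 1 + 1 + 0 = 4.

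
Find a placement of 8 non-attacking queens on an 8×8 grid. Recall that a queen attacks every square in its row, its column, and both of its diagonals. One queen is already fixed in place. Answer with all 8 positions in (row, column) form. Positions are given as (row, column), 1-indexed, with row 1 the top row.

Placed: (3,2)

Row 1: attacked by (3,2)→{2,4}. Safe: 1, 3, 5, 6, 7, 8. Place at column 3.
Row 2: attacked by (1,3)→{2,3,4}; (3,2)→{1,2,3}. Safe: 5, 6, 7, 8. Place at column 7.
Row 4: attacked by (1,3)→{3,6}; (2,7)→{5,7}; (3,2)→{1,2,3}. Safe: 4, 8. Place at column 8.
Row 5: attacked by (1,3)→{3,7}; (2,7)→{4,7}; (3,2)→{2,4}; (4,8)→{7,8}. Safe: 1, 5, 6. Place at column 6.
Row 6: attacked by (1,3)→{3,8}; (2,7)→{3,7}; (3,2)→{2,5}; (4,8)→{6,8}; (5,6)→{5,6,7}. Safe: 1, 4. Place at column 4.
Row 7: attacked by (1,3)→{3}; (2,7)→{2,7}; (3,2)→{2,6}; (4,8)→{5,8}; (5,6)→{4,6,8}; (6,4)→{3,4,5}. Safe: 1. Place at column 1.
Row 8: attacked by (1,3)→{3}; (2,7)→{1,7}; (3,2)→{2,7}; (4,8)→{4,8}; (5,6)→{3,6}; (6,4)→{2,4,6}; (7,1)→{1,2}. Safe: 5. Place at column 5.
Columns [3, 7, 2, 8, 6, 4, 1, 5], r−c [-2, -5, 1, -4, -1, 2, 6, 3], r+c [4, 9, 5, 12, 11, 10, 8, 13] are all distinct, so no two queens attack.

(1,3) (2,7) (3,2) (4,8) (5,6) (6,4) (7,1) (8,5)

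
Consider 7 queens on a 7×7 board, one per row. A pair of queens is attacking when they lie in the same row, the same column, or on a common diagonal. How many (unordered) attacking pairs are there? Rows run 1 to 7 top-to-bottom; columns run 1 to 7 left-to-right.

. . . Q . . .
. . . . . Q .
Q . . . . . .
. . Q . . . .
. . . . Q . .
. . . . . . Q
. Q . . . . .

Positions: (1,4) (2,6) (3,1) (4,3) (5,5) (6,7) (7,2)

0

All columns are distinct and no two queens satisfy |Δrow| = |Δcol|, so no pair attacks.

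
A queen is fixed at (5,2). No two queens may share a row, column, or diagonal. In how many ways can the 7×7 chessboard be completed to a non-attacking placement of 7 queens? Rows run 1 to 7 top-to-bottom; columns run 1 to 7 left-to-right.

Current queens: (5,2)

Branch on row 1: col 1 → 1; col 3 → 1; col 4 → 2; col 5 → 1; col 7 → 1.
Sum: 1 + 1 + 2 + 1 + 1 = 6.

6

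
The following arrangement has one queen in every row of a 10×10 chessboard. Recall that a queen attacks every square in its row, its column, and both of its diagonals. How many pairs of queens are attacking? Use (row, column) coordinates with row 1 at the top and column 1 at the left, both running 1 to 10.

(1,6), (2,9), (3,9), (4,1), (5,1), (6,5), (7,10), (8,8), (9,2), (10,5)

Same column: (2,9)–(3,9) (column 9); (4,1)–(5,1) (column 1); (6,5)–(10,5) (column 5).
Same diagonal: (2,9)–(6,5) (|2−6| = |9−5| = 4); (2,9)–(9,2) (|2−9| = |9−2| = 7); (6,5)–(9,2) (|6−9| = |5−2| = 3).
Total attacking pairs: 6.

6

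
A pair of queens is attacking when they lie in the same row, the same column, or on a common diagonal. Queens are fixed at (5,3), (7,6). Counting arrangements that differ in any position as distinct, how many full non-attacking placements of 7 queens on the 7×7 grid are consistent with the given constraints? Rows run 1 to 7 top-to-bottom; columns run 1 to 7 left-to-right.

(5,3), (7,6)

1

Branch on row 1: col 1 → 0; col 2 → 0; col 4 → 1; col 5 → 0.
Sum: 0 + 0 + 1 + 0 = 1.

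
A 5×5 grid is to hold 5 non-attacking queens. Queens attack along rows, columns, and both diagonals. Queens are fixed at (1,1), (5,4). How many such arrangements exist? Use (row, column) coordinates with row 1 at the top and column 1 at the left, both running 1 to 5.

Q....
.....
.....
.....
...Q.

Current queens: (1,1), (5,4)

1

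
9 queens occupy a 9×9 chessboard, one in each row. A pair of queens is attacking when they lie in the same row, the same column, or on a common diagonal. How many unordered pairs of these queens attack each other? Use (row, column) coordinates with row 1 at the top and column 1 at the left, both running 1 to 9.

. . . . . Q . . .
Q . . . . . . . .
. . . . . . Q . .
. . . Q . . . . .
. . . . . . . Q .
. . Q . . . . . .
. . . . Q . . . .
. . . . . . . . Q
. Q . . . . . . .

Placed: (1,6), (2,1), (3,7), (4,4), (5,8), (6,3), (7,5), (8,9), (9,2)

All columns are distinct and no two queens satisfy |Δrow| = |Δcol|, so no pair attacks.

0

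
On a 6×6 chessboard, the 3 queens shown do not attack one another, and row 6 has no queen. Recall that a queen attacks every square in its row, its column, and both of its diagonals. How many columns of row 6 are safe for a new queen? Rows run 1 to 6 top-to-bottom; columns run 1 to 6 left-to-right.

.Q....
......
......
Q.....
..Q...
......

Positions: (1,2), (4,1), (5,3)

2

(1,2) attacks row 6 at column 2.
(4,1) attacks row 6 at column 1 and diagonals 3.
(5,3) attacks row 6 at column 3 and diagonals 2, 4.
Attacked columns: {1, 2, 3, 4}. Safe: {5, 6}.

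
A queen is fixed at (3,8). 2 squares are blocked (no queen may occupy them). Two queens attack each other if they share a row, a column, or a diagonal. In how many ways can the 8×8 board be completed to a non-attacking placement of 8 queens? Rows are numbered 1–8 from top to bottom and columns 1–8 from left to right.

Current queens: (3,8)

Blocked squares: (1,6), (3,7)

16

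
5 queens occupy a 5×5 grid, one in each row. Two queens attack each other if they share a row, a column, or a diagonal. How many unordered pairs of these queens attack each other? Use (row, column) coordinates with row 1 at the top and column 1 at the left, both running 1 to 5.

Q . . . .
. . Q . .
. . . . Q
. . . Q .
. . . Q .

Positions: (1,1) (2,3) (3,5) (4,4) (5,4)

3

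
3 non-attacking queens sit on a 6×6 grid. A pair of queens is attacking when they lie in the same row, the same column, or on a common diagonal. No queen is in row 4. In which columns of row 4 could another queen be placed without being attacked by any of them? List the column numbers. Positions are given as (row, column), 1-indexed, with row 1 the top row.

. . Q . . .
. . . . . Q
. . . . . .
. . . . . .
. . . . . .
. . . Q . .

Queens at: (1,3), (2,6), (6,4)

(1,3) attacks row 4 at column 3 and diagonals 6.
(2,6) attacks row 4 at column 6 and diagonals 4.
(6,4) attacks row 4 at column 4 and diagonals 2, 6.
Attacked columns: {2, 3, 4, 6}. Safe: {1, 5}.

columns 1, 5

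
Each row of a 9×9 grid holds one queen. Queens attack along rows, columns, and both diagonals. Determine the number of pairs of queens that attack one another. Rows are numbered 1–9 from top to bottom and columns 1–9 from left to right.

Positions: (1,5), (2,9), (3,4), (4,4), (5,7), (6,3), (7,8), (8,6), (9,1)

2

Same column: (3,4)–(4,4) (column 4).
Same diagonal: (3,4)–(7,8) (|3−7| = |4−8| = 4).
Total attacking pairs: 2.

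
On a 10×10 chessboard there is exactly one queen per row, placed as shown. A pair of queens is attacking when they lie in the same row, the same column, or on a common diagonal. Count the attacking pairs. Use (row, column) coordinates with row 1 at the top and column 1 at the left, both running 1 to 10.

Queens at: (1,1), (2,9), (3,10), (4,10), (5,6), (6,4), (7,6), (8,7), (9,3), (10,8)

7

Same column: (3,10)–(4,10) (column 10); (5,6)–(7,6) (column 6).
Same diagonal: (2,9)–(3,10) (|2−3| = |9−10| = 1); (2,9)–(5,6) (|2−5| = |9−6| = 3); (3,10)–(7,6) (|3−7| = |10−6| = 4); (6,4)–(10,8) (|6−10| = |4−8| = 4); (7,6)–(8,7) (|7−8| = |6−7| = 1).
Total attacking pairs: 7.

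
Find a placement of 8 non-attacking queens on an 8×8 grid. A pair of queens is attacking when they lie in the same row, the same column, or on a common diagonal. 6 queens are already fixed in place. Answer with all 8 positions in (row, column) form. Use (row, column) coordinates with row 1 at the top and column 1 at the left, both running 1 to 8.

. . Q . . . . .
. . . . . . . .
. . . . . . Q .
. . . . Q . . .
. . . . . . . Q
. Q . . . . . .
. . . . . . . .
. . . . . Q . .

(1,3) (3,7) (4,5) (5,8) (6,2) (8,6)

(1,3) (2,1) (3,7) (4,5) (5,8) (6,2) (7,4) (8,6)

Row 2: attacked by (1,3)→{2,3,4}; (3,7)→{6,7,8}; (4,5)→{3,5,7}; (5,8)→{5,8}; (6,2)→{2,6}; (8,6)→{6}. Safe: 1. Place at column 1.
Row 7: attacked by (1,3)→{3}; (2,1)→{1,6}; (3,7)→{3,7}; (4,5)→{2,5,8}; (5,8)→{6,8}; (6,2)→{1,2,3}; (8,6)→{5,6,7}. Safe: 4. Place at column 4.
Columns [3, 1, 7, 5, 8, 2, 4, 6], r−c [-2, 1, -4, -1, -3, 4, 3, 2], r+c [4, 3, 10, 9, 13, 8, 11, 14] are all distinct, so no two queens attack.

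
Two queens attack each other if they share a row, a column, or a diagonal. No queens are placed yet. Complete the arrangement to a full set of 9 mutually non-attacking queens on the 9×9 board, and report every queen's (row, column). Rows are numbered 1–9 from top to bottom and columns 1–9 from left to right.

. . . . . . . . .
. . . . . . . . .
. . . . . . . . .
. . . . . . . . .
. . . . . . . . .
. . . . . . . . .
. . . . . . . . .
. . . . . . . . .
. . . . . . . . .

(1,8) (2,1) (3,4) (4,7) (5,3) (6,6) (7,9) (8,2) (9,5)

Row 1: Safe: 1, 2, 3, 4, 5, 6, 7, 8, 9. Place at column 8.
Row 2: attacked by (1,8)→{7,8,9}. Safe: 1, 2, 3, 4, 5, 6. Place at column 1.
Row 3: attacked by (1,8)→{6,8}; (2,1)→{1,2}. Safe: 3, 4, 5, 7, 9. Place at column 4.
Row 4: attacked by (1,8)→{5,8}; (2,1)→{1,3}; (3,4)→{3,4,5}. Safe: 2, 6, 7, 9. Place at column 7.
Row 5: attacked by (1,8)→{4,8}; (2,1)→{1,4}; (3,4)→{2,4,6}; (4,7)→{6,7,8}. Safe: 3, 5, 9. Place at column 3.
Row 6: attacked by (1,8)→{3,8}; (2,1)→{1,5}; (3,4)→{1,4,7}; (4,7)→{5,7,9}; (5,3)→{2,3,4}. Safe: 6. Place at column 6.
Row 7: attacked by (1,8)→{2,8}; (2,1)→{1,6}; (3,4)→{4,8}; (4,7)→{4,7}; (5,3)→{1,3,5}; (6,6)→{5,6,7}. Safe: 9. Place at column 9.
Row 8: attacked by (1,8)→{1,8}; (2,1)→{1,7}; (3,4)→{4,9}; (4,7)→{3,7}; (5,3)→{3,6}; (6,6)→{4,6,8}; (7,9)→{8,9}. Safe: 2, 5. Place at column 2.
Row 9: attacked by (1,8)→{8}; (2,1)→{1,8}; (3,4)→{4}; (4,7)→{2,7}; (5,3)→{3,7}; (6,6)→{3,6,9}; (7,9)→{7,9}; (8,2)→{1,2,3}. Safe: 5. Place at column 5.
Columns [8, 1, 4, 7, 3, 6, 9, 2, 5], r−c [-7, 1, -1, -3, 2, 0, -2, 6, 4], r+c [9, 3, 7, 11, 8, 12, 16, 10, 14] are all distinct, so no two queens attack.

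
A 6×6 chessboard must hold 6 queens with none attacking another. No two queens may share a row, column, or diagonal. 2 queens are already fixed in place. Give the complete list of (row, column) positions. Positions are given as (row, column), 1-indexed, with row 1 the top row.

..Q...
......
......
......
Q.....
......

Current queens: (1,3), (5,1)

Row 2: attacked by (1,3)→{2,3,4}; (5,1)→{1,4}. Safe: 5, 6. Place at column 6.
Row 3: attacked by (1,3)→{1,3,5}; (2,6)→{5,6}; (5,1)→{1,3}. Safe: 2, 4. Place at column 2.
Row 4: attacked by (1,3)→{3,6}; (2,6)→{4,6}; (3,2)→{1,2,3}; (5,1)→{1,2}. Safe: 5. Place at column 5.
Row 6: attacked by (1,3)→{3}; (2,6)→{2,6}; (3,2)→{2,5}; (4,5)→{3,5}; (5,1)→{1,2}. Safe: 4. Place at column 4.
Columns [3, 6, 2, 5, 1, 4], r−c [-2, -4, 1, -1, 4, 2], r+c [4, 8, 5, 9, 6, 10] are all distinct, so no two queens attack.

(1,3) (2,6) (3,2) (4,5) (5,1) (6,4)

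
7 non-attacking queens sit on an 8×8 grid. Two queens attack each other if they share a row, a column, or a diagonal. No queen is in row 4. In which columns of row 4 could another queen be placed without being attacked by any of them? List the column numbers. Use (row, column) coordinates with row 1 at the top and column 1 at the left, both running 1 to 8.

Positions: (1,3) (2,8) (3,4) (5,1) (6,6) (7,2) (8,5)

columns 7

(1,3) attacks row 4 at column 3 and diagonals 6.
(2,8) attacks row 4 at column 8 and diagonals 6.
(3,4) attacks row 4 at column 4 and diagonals 3, 5.
(5,1) attacks row 4 at column 1 and diagonals 2.
(6,6) attacks row 4 at column 6 and diagonals 4, 8.
(7,2) attacks row 4 at column 2 and diagonals 5.
(8,5) attacks row 4 at column 5 and diagonals 1.
Attacked columns: {1, 2, 3, 4, 5, 6, 8}. Safe: {7}.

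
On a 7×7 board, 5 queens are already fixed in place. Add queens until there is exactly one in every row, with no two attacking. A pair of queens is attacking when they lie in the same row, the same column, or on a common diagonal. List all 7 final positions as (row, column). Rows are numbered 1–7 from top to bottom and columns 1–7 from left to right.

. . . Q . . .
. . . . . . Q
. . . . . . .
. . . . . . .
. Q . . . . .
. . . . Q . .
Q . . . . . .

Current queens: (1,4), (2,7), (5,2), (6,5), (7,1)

Row 3: attacked by (1,4)→{2,4,6}; (2,7)→{6,7}; (5,2)→{2,4}; (6,5)→{2,5}; (7,1)→{1,5}. Safe: 3. Place at column 3.
Row 4: attacked by (1,4)→{1,4,7}; (2,7)→{5,7}; (3,3)→{2,3,4}; (5,2)→{1,2,3}; (6,5)→{3,5,7}; (7,1)→{1,4}. Safe: 6. Place at column 6.
Columns [4, 7, 3, 6, 2, 5, 1], r−c [-3, -5, 0, -2, 3, 1, 6], r+c [5, 9, 6, 10, 7, 11, 8] are all distinct, so no two queens attack.

(1,4) (2,7) (3,3) (4,6) (5,2) (6,5) (7,1)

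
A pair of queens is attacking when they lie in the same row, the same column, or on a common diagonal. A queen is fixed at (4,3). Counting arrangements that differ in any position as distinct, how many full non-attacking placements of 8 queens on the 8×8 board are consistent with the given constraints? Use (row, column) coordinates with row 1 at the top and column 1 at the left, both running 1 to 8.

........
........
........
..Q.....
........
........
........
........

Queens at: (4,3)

Branch on row 1: col 1 → 1; col 2 → 1; col 4 → 6; col 5 → 1; col 7 → 1; col 8 → 2.
Sum: 1 + 1 + 6 + 1 + 1 + 2 = 12.

12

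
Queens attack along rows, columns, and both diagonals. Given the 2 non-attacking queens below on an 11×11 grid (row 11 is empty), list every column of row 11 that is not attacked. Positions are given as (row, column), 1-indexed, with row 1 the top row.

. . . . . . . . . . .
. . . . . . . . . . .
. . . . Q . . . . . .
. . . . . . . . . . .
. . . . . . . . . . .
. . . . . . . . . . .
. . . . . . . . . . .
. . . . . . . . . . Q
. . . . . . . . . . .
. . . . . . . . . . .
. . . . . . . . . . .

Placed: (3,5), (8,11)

(3,5) attacks row 11 at column 5.
(8,11) attacks row 11 at column 11 and diagonals 8.
Attacked columns: {5, 8, 11}. Safe: {1, 2, 3, 4, 6, 7, 9, 10}.

columns 1, 2, 3, 4, 6, 7, 9, 10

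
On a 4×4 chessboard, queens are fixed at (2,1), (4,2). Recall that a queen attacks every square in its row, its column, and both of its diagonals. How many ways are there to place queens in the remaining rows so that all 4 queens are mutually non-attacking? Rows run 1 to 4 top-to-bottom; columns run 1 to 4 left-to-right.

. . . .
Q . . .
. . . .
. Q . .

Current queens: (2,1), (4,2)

1

Branch on row 1: col 3 → 1; col 4 → 0.
Sum: 1 + 0 = 1.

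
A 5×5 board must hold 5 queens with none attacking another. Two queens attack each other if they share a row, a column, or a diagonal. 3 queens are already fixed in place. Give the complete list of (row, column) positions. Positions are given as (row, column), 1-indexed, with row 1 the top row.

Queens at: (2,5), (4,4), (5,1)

Row 1: attacked by (2,5)→{4,5}; (4,4)→{1,4}; (5,1)→{1,5}. Safe: 2, 3. Place at column 3.
Row 3: attacked by (1,3)→{1,3,5}; (2,5)→{4,5}; (4,4)→{3,4,5}; (5,1)→{1,3}. Safe: 2. Place at column 2.
Columns [3, 5, 2, 4, 1], r−c [-2, -3, 1, 0, 4], r+c [4, 7, 5, 8, 6] are all distinct, so no two queens attack.

(1,3) (2,5) (3,2) (4,4) (5,1)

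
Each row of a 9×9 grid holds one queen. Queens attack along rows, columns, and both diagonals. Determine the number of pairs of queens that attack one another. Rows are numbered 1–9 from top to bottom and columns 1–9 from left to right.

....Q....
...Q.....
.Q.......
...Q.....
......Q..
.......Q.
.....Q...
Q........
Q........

Same column: (2,4)–(4,4) (column 4); (8,1)–(9,1) (column 1).
Same diagonal: (1,5)–(2,4) (|1−2| = |5−4| = 1); (2,4)–(5,7) (|2−5| = |4−7| = 3); (2,4)–(6,8) (|2−6| = |4−8| = 4); (3,2)–(7,6) (|3−7| = |2−6| = 4); (5,7)–(6,8) (|5−6| = |7−8| = 1).
Total attacking pairs: 7.

7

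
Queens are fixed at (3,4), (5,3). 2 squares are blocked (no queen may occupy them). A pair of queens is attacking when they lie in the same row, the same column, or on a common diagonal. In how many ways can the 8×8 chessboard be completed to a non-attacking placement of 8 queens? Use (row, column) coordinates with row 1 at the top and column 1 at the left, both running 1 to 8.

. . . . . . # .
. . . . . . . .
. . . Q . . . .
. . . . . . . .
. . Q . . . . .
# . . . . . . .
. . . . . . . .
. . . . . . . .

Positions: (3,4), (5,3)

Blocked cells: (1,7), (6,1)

Branch on row 1: col 1 → 0; col 5 → 3; col 8 → 0.
Sum: 0 + 3 + 0 = 3.

3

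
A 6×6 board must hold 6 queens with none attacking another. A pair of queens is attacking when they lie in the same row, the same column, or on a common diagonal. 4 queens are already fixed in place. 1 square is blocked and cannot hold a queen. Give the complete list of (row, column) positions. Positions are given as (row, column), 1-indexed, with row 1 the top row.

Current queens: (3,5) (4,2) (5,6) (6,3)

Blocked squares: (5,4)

(1,4) (2,1) (3,5) (4,2) (5,6) (6,3)

Row 1: attacked by (3,5)→{3,5}; (4,2)→{2,5}; (5,6)→{2,6}; (6,3)→{3}. Safe: 1, 4. Place at column 4.
Row 2: attacked by (1,4)→{3,4,5}; (3,5)→{4,5,6}; (4,2)→{2,4}; (5,6)→{3,6}; (6,3)→{3}. Safe: 1. Place at column 1.
Columns [4, 1, 5, 2, 6, 3], r−c [-3, 1, -2, 2, -1, 3], r+c [5, 3, 8, 6, 11, 9] are all distinct, so no two queens attack.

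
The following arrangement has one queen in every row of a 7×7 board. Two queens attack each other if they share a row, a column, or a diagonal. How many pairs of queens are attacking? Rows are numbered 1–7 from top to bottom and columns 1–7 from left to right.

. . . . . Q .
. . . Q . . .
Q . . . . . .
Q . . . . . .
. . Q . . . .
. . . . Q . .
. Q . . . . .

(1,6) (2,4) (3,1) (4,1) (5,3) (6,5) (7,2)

2

Same column: (3,1)–(4,1) (column 1).
Same diagonal: (3,1)–(5,3) (|3−5| = |1−3| = 2).
Total attacking pairs: 2.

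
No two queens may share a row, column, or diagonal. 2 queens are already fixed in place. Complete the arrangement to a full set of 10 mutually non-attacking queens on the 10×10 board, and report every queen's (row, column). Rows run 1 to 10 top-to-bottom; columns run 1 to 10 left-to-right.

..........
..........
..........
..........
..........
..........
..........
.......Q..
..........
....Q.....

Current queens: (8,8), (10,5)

(1,7) (2,4) (3,2) (4,9) (5,6) (6,3) (7,10) (8,8) (9,1) (10,5)

Row 1: attacked by (8,8)→{1,8}; (10,5)→{5}. Safe: 2, 3, 4, 6, 7, 9, 10. Place at column 7.
Row 2: attacked by (1,7)→{6,7,8}; (8,8)→{2,8}; (10,5)→{5}. Safe: 1, 3, 4, 9, 10. Place at column 4.
Row 3: attacked by (1,7)→{5,7,9}; (2,4)→{3,4,5}; (8,8)→{3,8}; (10,5)→{5}. Safe: 1, 2, 6, 10. Place at column 2.
Row 4: attacked by (1,7)→{4,7,10}; (2,4)→{2,4,6}; (3,2)→{1,2,3}; (8,8)→{4,8}; (10,5)→{5}. Safe: 9. Place at column 9.
Row 5: attacked by (1,7)→{3,7}; (2,4)→{1,4,7}; (3,2)→{2,4}; (4,9)→{8,9,10}; (8,8)→{5,8}; (10,5)→{5,10}. Safe: 6. Place at column 6.
Row 6: attacked by (1,7)→{2,7}; (2,4)→{4,8}; (3,2)→{2,5}; (4,9)→{7,9}; (5,6)→{5,6,7}; (8,8)→{6,8,10}; (10,5)→{1,5,9}. Safe: 3. Place at column 3.
Row 7: attacked by (1,7)→{1,7}; (2,4)→{4,9}; (3,2)→{2,6}; (4,9)→{6,9}; (5,6)→{4,6,8}; (6,3)→{2,3,4}; (8,8)→{7,8,9}; (10,5)→{2,5,8}. Safe: 10. Place at column 10.
Row 9: attacked by (1,7)→{7}; (2,4)→{4}; (3,2)→{2,8}; (4,9)→{4,9}; (5,6)→{2,6,10}; (6,3)→{3,6}; (7,10)→{8,10}; (8,8)→{7,8,9}; (10,5)→{4,5,6}. Safe: 1. Place at column 1.
Columns [7, 4, 2, 9, 6, 3, 10, 8, 1, 5], r−c [-6, -2, 1, -5, -1, 3, -3, 0, 8, 5], r+c [8, 6, 5, 13, 11, 9, 17, 16, 10, 15] are all distinct, so no two queens attack.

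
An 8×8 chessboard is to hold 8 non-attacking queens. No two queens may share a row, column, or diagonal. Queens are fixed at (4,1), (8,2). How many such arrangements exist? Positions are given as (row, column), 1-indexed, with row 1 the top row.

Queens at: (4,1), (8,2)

Branch on row 1: col 3 → 2; col 5 → 1; col 6 → 0; col 7 → 0; col 8 → 0.
Sum: 2 + 1 + 0 + 0 + 0 = 3.

3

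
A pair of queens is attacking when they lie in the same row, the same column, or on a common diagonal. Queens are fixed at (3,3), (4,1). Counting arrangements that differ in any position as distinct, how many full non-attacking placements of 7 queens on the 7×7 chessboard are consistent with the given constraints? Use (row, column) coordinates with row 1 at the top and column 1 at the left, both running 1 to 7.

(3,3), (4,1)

2

Branch on row 1: col 2 → 1; col 6 → 0; col 7 → 1.
Sum: 1 + 0 + 1 = 2.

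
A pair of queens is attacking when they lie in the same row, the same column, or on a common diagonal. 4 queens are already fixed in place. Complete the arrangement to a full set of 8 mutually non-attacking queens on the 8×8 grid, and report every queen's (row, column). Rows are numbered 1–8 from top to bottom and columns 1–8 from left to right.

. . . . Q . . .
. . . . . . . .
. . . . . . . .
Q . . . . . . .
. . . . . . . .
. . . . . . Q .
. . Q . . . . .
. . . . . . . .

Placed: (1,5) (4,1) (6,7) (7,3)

(1,5) (2,2) (3,8) (4,1) (5,4) (6,7) (7,3) (8,6)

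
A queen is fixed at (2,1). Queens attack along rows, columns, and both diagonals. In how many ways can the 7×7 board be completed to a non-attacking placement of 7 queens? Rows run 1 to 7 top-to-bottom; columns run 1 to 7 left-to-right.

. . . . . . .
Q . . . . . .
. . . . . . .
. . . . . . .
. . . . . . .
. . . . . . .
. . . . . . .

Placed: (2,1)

7

Branch on row 1: col 3 → 2; col 4 → 2; col 5 → 2; col 6 → 1; col 7 → 0.
Sum: 2 + 2 + 2 + 1 + 0 = 7.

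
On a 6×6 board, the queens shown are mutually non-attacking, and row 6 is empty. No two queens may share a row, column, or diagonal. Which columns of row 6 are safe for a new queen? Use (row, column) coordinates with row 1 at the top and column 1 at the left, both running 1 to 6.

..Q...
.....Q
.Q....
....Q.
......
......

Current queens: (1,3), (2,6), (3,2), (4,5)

(1,3) attacks row 6 at column 3.
(2,6) attacks row 6 at column 6 and diagonals 2.
(3,2) attacks row 6 at column 2 and diagonals 5.
(4,5) attacks row 6 at column 5 and diagonals 3.
Attacked columns: {2, 3, 5, 6}. Safe: {1, 4}.

columns 1, 4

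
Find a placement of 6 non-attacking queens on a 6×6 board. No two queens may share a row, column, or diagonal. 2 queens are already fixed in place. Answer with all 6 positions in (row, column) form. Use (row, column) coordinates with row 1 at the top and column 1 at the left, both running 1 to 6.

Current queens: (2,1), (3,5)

Row 1: attacked by (2,1)→{1,2}; (3,5)→{3,5}. Safe: 4, 6. Place at column 4.
Row 4: attacked by (1,4)→{1,4}; (2,1)→{1,3}; (3,5)→{4,5,6}. Safe: 2. Place at column 2.
Row 5: attacked by (1,4)→{4}; (2,1)→{1,4}; (3,5)→{3,5}; (4,2)→{1,2,3}. Safe: 6. Place at column 6.
Row 6: attacked by (1,4)→{4}; (2,1)→{1,5}; (3,5)→{2,5}; (4,2)→{2,4}; (5,6)→{5,6}. Safe: 3. Place at column 3.
Columns [4, 1, 5, 2, 6, 3], r−c [-3, 1, -2, 2, -1, 3], r+c [5, 3, 8, 6, 11, 9] are all distinct, so no two queens attack.

(1,4) (2,1) (3,5) (4,2) (5,6) (6,3)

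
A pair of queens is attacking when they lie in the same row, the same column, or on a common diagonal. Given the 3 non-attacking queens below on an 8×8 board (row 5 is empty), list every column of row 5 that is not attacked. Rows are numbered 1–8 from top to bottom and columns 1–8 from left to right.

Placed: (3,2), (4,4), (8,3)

columns 1, 7, 8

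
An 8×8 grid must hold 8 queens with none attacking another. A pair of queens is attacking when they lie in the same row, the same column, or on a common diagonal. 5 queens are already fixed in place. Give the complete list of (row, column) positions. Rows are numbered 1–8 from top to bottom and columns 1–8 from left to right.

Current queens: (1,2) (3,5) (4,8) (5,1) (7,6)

(1,2) (2,7) (3,5) (4,8) (5,1) (6,4) (7,6) (8,3)

Row 2: attacked by (1,2)→{1,2,3}; (3,5)→{4,5,6}; (4,8)→{6,8}; (5,1)→{1,4}; (7,6)→{1,6}. Safe: 7. Place at column 7.
Row 6: attacked by (1,2)→{2,7}; (2,7)→{3,7}; (3,5)→{2,5,8}; (4,8)→{6,8}; (5,1)→{1,2}; (7,6)→{5,6,7}. Safe: 4. Place at column 4.
Row 8: attacked by (1,2)→{2}; (2,7)→{1,7}; (3,5)→{5}; (4,8)→{4,8}; (5,1)→{1,4}; (6,4)→{2,4,6}; (7,6)→{5,6,7}. Safe: 3. Place at column 3.
Columns [2, 7, 5, 8, 1, 4, 6, 3], r−c [-1, -5, -2, -4, 4, 2, 1, 5], r+c [3, 9, 8, 12, 6, 10, 13, 11] are all distinct, so no two queens attack.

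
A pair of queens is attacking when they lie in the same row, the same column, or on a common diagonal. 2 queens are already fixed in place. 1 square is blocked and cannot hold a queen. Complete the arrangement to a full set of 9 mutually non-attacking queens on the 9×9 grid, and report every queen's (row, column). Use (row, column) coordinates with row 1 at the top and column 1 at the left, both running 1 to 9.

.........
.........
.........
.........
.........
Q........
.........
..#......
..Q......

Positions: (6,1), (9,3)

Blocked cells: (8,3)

(1,9) (2,2) (3,5) (4,7) (5,4) (6,1) (7,8) (8,6) (9,3)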